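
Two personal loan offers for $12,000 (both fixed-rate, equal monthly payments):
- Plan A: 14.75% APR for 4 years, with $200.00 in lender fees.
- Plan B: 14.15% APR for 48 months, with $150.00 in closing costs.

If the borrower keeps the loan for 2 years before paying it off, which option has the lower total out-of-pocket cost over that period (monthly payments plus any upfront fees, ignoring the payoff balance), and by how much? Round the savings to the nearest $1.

Plan A: at 14.75% the monthly rate is 0.0122917, so the payment is 12,000 × 0.0122917 / (1 − 1.0122917^−48) = $332.45.
Plan B: at 14.15% the monthly rate is 0.0117917, so the payment is 12,000 × 0.0117917 / (1 − 1.0117917^−48) = $328.82.
Over 24 months: Plan A costs 24 × $332.45 + $200.00 = $8,178.80; Plan B costs 24 × $328.82 + $150.00 = $8,041.68.
Plan B is cheaper by $8,178.80 − $8,041.68 = $137.12.

Plan B by $137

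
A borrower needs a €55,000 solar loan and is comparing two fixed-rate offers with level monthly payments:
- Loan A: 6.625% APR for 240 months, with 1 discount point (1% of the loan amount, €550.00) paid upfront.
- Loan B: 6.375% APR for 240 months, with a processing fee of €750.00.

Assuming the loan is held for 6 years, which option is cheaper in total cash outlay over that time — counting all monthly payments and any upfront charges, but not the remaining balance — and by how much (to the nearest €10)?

Loan A: monthly rate = 6.625%/12 = 0.0055208; payment = 55,000 × 0.0055208 / (1 − (1+0.0055208)^−240) = €414.12.
Loan B: at 6.375% the monthly rate is 0.0053125, so the payment is 55,000 × 0.0053125 / (1 − 1.0053125^−240) = €406.03.
Over 72 months: Loan A costs 72 × €414.12 + €550.00 = €30,366.64; Loan B costs 72 × €406.03 + €750.00 = €29,984.16.
Loan B is cheaper by €30,366.64 − €29,984.16 = €382.48.

Loan B by €380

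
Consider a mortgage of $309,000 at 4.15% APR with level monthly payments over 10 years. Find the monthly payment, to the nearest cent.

$3,150.55

At 4.15% the monthly rate is 0.0034583, so the payment is 309,000 × 0.0034583 / (1 − 1.0034583^−120) = $3,150.55.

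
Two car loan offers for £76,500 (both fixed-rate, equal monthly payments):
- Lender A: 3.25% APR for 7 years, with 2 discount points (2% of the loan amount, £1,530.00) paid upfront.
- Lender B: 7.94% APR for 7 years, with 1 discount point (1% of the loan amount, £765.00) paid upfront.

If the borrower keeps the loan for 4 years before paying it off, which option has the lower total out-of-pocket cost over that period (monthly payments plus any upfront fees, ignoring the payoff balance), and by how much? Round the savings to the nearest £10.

Lender A by £7,420

Lender A: monthly rate = 3.25%/12 = 0.0027083; payment = 76,500 × 0.0027083 / (1 − (1+0.0027083)^−84) = £1,019.46.
Lender B: at 7.94% the monthly rate is 0.0066167, so the payment is 76,500 × 0.0066167 / (1 − 1.0066167^−84) = £1,190.06.
Over 48 months: Lender A costs 48 × £1,019.46 + £1,530.00 = £50,464.08; Lender B costs 48 × £1,190.06 + £765.00 = £57,887.88.
Lender A is cheaper by £57,887.88 − £50,464.08 = £7,423.80.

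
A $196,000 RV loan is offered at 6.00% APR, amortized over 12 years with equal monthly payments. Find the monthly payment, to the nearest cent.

Monthly rate = 6%/12 = 0.0050000; payment = 196,000 × 0.0050000 / (1 − (1+0.0050000)^−144) = $1,912.67.

$1,912.67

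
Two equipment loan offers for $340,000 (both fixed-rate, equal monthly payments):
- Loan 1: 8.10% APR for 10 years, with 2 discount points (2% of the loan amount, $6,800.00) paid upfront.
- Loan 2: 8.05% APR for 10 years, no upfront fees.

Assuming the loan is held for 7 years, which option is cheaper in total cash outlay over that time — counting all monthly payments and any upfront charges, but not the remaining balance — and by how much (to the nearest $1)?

Loan 2 by $7,556

Loan 1: at 8.10% the monthly rate is 0.0067500, so the payment is 340,000 × 0.0067500 / (1 − 1.0067500^−120) = $4,143.13.
Loan 2: monthly rate = 8.05%/12 = 0.0067083; payment = 340,000 × 0.0067083 / (1 − (1+0.0067083)^−120) = $4,134.13.
Over 84 months: Loan 1 costs 84 × $4,143.13 + $6,800.00 = $354,822.92; Loan 2 costs 84 × $4,134.13 = $347,266.92.
Loan 2 is cheaper by $354,822.92 − $347,266.92 = $7,556.00.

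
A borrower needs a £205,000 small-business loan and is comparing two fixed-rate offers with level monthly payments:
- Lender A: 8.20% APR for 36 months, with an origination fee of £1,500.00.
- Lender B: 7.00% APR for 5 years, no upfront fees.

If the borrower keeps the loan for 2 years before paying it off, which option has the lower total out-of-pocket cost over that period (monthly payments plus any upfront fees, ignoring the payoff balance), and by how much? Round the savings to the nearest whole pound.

Lender B by £58,707

Lender A: monthly rate = 8.2%/12 = 0.0068333; payment = 205,000 × 0.0068333 / (1 − (1+0.0068333)^−36) = £6,442.89.
Lender B: at 7.00% the monthly rate is 0.0058333, so the payment is 205,000 × 0.0058333 / (1 − 1.0058333^−60) = £4,059.25.
Over 24 months: Lender A costs 24 × £6,442.89 + £1,500.00 = £156,129.36; Lender B costs 24 × £4,059.25 = £97,422.00.
Lender B is cheaper by £156,129.36 − £97,422.00 = £58,707.36.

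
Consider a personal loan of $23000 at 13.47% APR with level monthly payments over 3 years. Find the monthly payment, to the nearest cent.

$780.18

Monthly rate = 13.47%/12 = 0.0112250; payment = 23,000 × 0.0112250 / (1 − (1+0.0112250)^−36) = $780.18.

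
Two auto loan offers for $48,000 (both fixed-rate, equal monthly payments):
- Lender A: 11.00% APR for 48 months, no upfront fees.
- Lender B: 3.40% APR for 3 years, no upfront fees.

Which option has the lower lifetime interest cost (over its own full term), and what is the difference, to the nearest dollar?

Lender A: monthly rate = 11%/12 = 0.0091667; payment = 48,000 × 0.0091667 / (1 − (1+0.0091667)^−48) = $1,240.59.
Total interest on Lender A = 48 × $1,240.59 − $48,000 = $11,548.32.
Lender B: monthly rate = 3.4%/12 = 0.0028333; payment = 48,000 × 0.0028333 / (1 − (1+0.0028333)^−36) = $1,404.38.
Total interest on Lender B = 36 × $1,404.38 − $48,000 = $2,557.68.
Lender B is lower by $8,990.64.

Lender B by $8,991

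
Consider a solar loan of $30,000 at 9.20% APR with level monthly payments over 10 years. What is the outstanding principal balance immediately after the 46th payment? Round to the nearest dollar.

$21,584

With monthly rate i = 9.2%/12 = 0.0076667, the balance after k of n payments is P · [(1+i)^n − (1+i)^k] / [(1+i)^n − 1].
(1+0.0076667)^120 = 2.50050136 and (1+0.0076667)^46 = 1.42094430, so the balance is 30,000 × (2.50050136 − 1.42094430) / (2.50050136 − 1) = $21,583.93.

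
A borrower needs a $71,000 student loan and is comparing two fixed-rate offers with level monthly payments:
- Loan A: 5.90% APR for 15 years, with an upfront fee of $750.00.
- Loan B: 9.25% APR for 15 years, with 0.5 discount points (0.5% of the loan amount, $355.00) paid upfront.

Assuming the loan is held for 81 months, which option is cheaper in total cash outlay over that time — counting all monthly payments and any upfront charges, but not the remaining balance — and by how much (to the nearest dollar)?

Loan A: monthly rate = 5.9%/12 = 0.0049167; payment = 71,000 × 0.0049167 / (1 − (1+0.0049167)^−180) = $595.31.
Loan B: at 9.25% the monthly rate is 0.0077083, so the payment is 71,000 × 0.0077083 / (1 − 1.0077083^−180) = $730.73.
Over 81 months: Loan A costs 81 × $595.31 + $750.00 = $48,970.11; Loan B costs 81 × $730.73 + $355.00 = $59,544.13.
Loan A is cheaper by $59,544.13 − $48,970.11 = $10,574.02.

Loan A by $10,574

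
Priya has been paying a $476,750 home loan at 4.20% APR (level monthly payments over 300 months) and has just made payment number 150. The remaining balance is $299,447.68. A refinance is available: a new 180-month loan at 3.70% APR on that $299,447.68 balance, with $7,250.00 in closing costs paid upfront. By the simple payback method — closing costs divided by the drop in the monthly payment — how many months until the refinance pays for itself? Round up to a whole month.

19 months

Current payment = 476,750 × 4.2%/12 / (1 − (1+0.0035000)^−300) = $2,569.41.
Refinanced payment = 299,447.68 × 0.0030833 / (1 − (1+0.0030833)^−180) = $2,170.23.
Monthly savings = $2,569.41 − $2,170.23 = $399.18.
Break-even = $7,250.00 / $399.18 = 18.16 → 19 months.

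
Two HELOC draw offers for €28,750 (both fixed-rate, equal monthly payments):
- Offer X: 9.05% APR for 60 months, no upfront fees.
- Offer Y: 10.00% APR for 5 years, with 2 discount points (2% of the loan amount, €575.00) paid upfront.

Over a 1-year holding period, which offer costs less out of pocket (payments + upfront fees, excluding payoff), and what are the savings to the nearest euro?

Offer X: at 9.05% the monthly rate is 0.0075417, so the payment is 28,750 × 0.0075417 / (1 − 1.0075417^−60) = €597.50.
Offer Y: at 10.00% the monthly rate is 0.0083333, so the payment is 28,750 × 0.0083333 / (1 − 1.0083333^−60) = €610.85.
Over 12 months: Offer X costs 12 × €597.50 = €7,170.00; Offer Y costs 12 × €610.85 + €575.00 = €7,905.20.
Offer X is cheaper by €7,905.20 − €7,170.00 = €735.20.

Offer X by €735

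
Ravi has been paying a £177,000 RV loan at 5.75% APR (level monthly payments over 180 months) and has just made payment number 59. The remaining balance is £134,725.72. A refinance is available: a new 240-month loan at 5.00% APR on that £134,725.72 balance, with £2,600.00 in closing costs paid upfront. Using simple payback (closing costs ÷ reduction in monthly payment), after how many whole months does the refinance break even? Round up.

Current payment = 177,000 × 5.75%/12 / (1 − (1+0.0047917)^−180) = £1,469.83.
Refinanced payment = 134,725.72 × 0.0041667 / (1 − (1+0.0041667)^−240) = £889.13.
Monthly savings = £1,469.83 − £889.13 = £580.70.
Break-even = £2,600.00 / £580.70 = 4.48 → 5 months.

5 months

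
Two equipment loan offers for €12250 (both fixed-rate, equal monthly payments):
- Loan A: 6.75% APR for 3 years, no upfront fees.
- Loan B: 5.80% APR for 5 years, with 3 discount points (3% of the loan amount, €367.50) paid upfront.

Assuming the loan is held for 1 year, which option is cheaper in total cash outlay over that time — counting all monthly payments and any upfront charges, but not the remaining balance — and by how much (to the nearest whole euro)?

Loan B by €1,326

Loan A: at 6.75% the monthly rate is 0.0056250, so the payment is 12,250 × 0.0056250 / (1 − 1.0056250^−36) = €376.85.
Loan B: at 5.80% the monthly rate is 0.0048333, so the payment is 12,250 × 0.0048333 / (1 − 1.0048333^−60) = €235.69.
Over 12 months: Loan A costs 12 × €376.85 = €4,522.20; Loan B costs 12 × €235.69 + €367.50 = €3,195.78.
Loan B is cheaper by €4,522.20 − €3,195.78 = €1,326.42.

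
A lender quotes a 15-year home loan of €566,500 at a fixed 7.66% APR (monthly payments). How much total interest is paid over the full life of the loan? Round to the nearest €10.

At 7.66% the monthly rate is 0.0063833, so the payment is 566,500 × 0.0063833 / (1 − 1.0063833^−180) = €5,303.16.
Total paid = 180 × €5,303.16 = €954,568.80; interest = €954,568.80 − €566,500 = €388,068.80.

€388,070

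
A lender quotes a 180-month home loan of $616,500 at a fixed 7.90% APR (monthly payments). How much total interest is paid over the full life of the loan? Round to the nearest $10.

$437,590

Monthly rate = 7.9%/12 = 0.0065833; payment = 616,500 × 0.0065833 / (1 − (1+0.0065833)^−180) = $5,856.06.
Total paid = 180 × $5,856.06 = $1,054,090.80; interest = $1,054,090.80 − $616,500 = $437,590.80.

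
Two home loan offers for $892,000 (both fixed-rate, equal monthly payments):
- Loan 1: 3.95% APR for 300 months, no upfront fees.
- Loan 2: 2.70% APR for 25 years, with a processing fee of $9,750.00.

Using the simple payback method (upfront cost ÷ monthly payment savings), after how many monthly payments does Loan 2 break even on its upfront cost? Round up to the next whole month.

Loan 1: at 3.95% the monthly rate is 0.0032917, so the payment is 892,000 × 0.0032917 / (1 − 1.0032917^−300) = $4,683.71.
Loan 2: at 2.70% the monthly rate is 0.0022500, so the payment is 892,000 × 0.0022500 / (1 − 1.0022500^−300) = $4,092.10.
Monthly savings = $4,683.71 − $4,092.10 = $591.61.
Break-even = $9,750.00 / $591.61 = 16.48 → 17 months.

17 months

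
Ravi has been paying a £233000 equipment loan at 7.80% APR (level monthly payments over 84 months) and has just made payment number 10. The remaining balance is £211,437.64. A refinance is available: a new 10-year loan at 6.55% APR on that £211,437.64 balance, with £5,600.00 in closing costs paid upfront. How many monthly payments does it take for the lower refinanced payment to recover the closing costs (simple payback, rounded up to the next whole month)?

5 months

Current payment = 233,000 × 7.8%/12 / (1 − (1+0.0065000)^−84) = £3,608.41.
Refinanced payment = 211,437.64 × 0.0054583 / (1 − (1+0.0054583)^−120) = £2,406.21.
Monthly savings = £3,608.41 − £2,406.21 = £1,202.20.
Break-even = £5,600.00 / £1,202.20 = 4.66 → 5 months.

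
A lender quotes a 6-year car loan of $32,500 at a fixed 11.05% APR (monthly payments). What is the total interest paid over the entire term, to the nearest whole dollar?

At 11.05% the monthly rate is 0.0092083, so the payment is 32,500 × 0.0092083 / (1 − 1.0092083^−72) = $619.44.
Total paid = 72 × $619.44 = $44,599.68; interest = $44,599.68 − $32,500 = $12,099.68.

$12,100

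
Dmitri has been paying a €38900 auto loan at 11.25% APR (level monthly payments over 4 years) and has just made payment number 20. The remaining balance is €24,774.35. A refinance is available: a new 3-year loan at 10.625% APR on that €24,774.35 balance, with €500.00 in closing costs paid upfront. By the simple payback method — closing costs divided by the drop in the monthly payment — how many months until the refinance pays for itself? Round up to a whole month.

3 months

Current payment = 38,900 × 11.25%/12 / (1 − (1+0.0093750)^−48) = €1,010.12.
Refinanced payment = 24,774.35 × 0.0088542 / (1 − (1+0.0088542)^−36) = €806.69.
Monthly savings = €1,010.12 − €806.69 = €203.43.
Break-even = €500.00 / €203.43 = 2.46 → 3 months.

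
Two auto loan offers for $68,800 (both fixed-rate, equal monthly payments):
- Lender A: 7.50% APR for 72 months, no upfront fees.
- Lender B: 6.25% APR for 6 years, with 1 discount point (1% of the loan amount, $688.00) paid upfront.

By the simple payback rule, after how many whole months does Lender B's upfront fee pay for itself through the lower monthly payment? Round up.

17 months

Lender A: at 7.50% the monthly rate is 0.0062500, so the payment is 68,800 × 0.0062500 / (1 − 1.0062500^−72) = $1,189.56.
Lender B: at 6.25% the monthly rate is 0.0052083, so the payment is 68,800 × 0.0052083 / (1 − 1.0052083^−72) = $1,148.35.
Monthly savings = $1,189.56 − $1,148.35 = $41.21.
Break-even = $688.00 / $41.21 = 16.69 → 17 months.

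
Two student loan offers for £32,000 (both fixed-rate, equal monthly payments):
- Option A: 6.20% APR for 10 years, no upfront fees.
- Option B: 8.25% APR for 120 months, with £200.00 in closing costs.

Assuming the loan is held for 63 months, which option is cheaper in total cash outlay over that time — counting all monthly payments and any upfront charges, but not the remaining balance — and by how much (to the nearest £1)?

Option A: monthly rate = 6.2%/12 = 0.0051667; payment = 32,000 × 0.0051667 / (1 − (1+0.0051667)^−120) = £358.49.
Option B: at 8.25% the monthly rate is 0.0068750, so the payment is 32,000 × 0.0068750 / (1 − 1.0068750^−120) = £392.49.
Over 63 months: Option A costs 63 × £358.49 = £22,584.87; Option B costs 63 × £392.49 + £200.00 = £24,926.87.
Option A is cheaper by £24,926.87 − £22,584.87 = £2,342.00.

Option A by £2,342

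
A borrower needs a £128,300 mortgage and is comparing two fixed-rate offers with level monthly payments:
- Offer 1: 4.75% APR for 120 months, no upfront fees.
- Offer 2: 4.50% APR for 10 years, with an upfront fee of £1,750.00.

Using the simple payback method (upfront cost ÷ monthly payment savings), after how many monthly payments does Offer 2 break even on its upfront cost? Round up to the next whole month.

Offer 1: monthly rate = 4.75%/12 = 0.0039583; payment = 128,300 × 0.0039583 / (1 − (1+0.0039583)^−120) = £1,345.20.
Offer 2: monthly rate = 4.5%/12 = 0.0037500; payment = 128,300 × 0.0037500 / (1 − (1+0.0037500)^−120) = £1,329.68.
Monthly savings = £1,345.20 − £1,329.68 = £15.52.
Break-even = £1,750.00 / £15.52 = 112.76 → 113 months.

113 months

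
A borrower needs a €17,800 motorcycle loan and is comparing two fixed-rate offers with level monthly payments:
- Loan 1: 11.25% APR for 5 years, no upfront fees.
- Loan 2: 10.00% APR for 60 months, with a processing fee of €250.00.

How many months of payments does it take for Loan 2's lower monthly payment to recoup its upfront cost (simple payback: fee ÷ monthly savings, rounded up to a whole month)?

23 months

Loan 1: at 11.25% the monthly rate is 0.0093750, so the payment is 17,800 × 0.0093750 / (1 − 1.0093750^−60) = €389.24.
Loan 2: at 10.00% the monthly rate is 0.0083333, so the payment is 17,800 × 0.0083333 / (1 − 1.0083333^−60) = €378.20.
Monthly savings = €389.24 − €378.20 = €11.04.
Break-even = €250.00 / €11.04 = 22.64 → 23 months.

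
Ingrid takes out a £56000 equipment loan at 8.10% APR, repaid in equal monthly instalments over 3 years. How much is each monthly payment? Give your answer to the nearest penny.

At 8.10% the monthly rate is 0.0067500, so the payment is 56,000 × 0.0067500 / (1 − 1.0067500^−36) = £1,757.42.

£1,757.42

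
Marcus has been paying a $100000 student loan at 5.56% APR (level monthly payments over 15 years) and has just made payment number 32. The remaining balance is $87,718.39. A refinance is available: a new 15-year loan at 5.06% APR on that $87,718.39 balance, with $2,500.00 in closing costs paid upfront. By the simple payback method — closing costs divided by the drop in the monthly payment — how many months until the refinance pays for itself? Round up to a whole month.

21 months

Current payment = 100,000 × 5.56%/12 / (1 − (1+0.0046333)^−180) = $820.27.
Refinanced payment = 87,718.39 × 0.0042167 / (1 − (1+0.0042167)^−180) = $696.42.
Monthly savings = $820.27 − $696.42 = $123.85.
Break-even = $2,500.00 / $123.85 = 20.19 → 21 months.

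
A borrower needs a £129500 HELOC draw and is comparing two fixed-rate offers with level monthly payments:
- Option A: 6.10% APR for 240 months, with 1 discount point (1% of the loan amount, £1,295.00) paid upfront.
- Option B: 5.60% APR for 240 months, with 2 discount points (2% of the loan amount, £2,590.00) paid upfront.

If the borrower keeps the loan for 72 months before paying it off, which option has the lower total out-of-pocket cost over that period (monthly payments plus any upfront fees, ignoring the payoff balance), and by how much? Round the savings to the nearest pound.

Option A: at 6.10% the monthly rate is 0.0050833, so the payment is 129,500 × 0.0050833 / (1 − 1.0050833^−240) = £935.26.
Option B: at 5.60% the monthly rate is 0.0046667, so the payment is 129,500 × 0.0046667 / (1 − 1.0046667^−240) = £898.14.
Over 72 months: Option A costs 72 × £935.26 + £1,295.00 = £68,633.72; Option B costs 72 × £898.14 + £2,590.00 = £67,256.08.
Option B is cheaper by £68,633.72 − £67,256.08 = £1,377.64.

Option B by £1,378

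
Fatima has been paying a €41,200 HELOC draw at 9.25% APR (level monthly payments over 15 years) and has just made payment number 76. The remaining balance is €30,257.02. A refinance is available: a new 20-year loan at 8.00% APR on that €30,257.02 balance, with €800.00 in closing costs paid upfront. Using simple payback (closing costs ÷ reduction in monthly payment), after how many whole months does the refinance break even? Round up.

Current payment = 41,200 × 9.25%/12 / (1 − (1+0.0077083)^−180) = €424.03.
Refinanced payment = 30,257.02 × 0.0066667 / (1 − (1+0.0066667)^−240) = €253.08.
Monthly savings = €424.03 − €253.08 = €170.95.
Break-even = €800.00 / €170.95 = 4.68 → 5 months.

5 months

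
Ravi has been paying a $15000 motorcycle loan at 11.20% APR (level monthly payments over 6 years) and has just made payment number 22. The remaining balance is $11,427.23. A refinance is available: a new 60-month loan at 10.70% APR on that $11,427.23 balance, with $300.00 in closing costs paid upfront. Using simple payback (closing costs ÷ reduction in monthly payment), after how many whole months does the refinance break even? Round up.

Current payment = 15,000 × 11.2%/12 / (1 − (1+0.0093333)^−72) = $287.05.
Refinanced payment = 11,427.23 × 0.0089167 / (1 − (1+0.0089167)^−60) = $246.75.
Monthly savings = $287.05 − $246.75 = $40.30.
Break-even = $300.00 / $40.30 = 7.44 → 8 months.

8 months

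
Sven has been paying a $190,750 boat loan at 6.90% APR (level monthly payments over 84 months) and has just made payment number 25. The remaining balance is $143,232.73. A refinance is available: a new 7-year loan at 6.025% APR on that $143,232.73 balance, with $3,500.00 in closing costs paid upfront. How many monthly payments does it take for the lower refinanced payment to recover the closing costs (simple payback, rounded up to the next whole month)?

Current payment = 190,750 × 6.9%/12 / (1 − (1+0.0057500)^−84) = $2,869.61.
Refinanced payment = 143,232.73 × 0.0050208 / (1 − (1+0.0050208)^−84) = $2,094.14.
Monthly savings = $2,869.61 − $2,094.14 = $775.47.
Break-even = $3,500.00 / $775.47 = 4.51 → 5 months.

5 months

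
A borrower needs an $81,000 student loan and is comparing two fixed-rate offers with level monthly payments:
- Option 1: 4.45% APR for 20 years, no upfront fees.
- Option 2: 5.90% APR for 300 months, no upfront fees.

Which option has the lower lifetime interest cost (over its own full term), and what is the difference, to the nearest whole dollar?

Option 1: monthly rate = 4.45%/12 = 0.0037083; payment = 81,000 × 0.0037083 / (1 − (1+0.0037083)^−240) = $510.26.
Total interest on Option 1 = 240 × $510.26 − $81,000 = $41,462.40.
Option 2: monthly rate = 5.9%/12 = 0.0049167; payment = 81,000 × 0.0049167 / (1 − (1+0.0049167)^−300) = $516.94.
Total interest on Option 2 = 300 × $516.94 − $81,000 = $74,082.00.
Option 1 is lower by $32,619.60.

Option 1 by $32,620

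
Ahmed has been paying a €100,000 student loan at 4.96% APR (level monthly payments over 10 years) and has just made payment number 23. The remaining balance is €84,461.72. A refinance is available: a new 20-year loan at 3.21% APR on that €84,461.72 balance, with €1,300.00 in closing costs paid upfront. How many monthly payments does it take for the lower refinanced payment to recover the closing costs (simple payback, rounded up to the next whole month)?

Current payment = 100,000 × 4.96%/12 / (1 − (1+0.0041333)^−120) = €1,058.70.
Refinanced payment = 84,461.72 × 0.0026750 / (1 − (1+0.0026750)^−240) = €477.35.
Monthly savings = €1,058.70 − €477.35 = €581.35.
Break-even = €1,300.00 / €581.35 = 2.24 → 3 months.

3 months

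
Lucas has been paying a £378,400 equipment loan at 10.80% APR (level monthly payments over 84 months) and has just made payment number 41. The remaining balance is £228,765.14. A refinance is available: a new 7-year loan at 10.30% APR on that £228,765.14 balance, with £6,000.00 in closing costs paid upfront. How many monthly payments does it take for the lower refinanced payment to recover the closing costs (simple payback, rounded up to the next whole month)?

3 months

Current payment = 378,400 × 10.8%/12 / (1 − (1+0.0090000)^−84) = £6,439.41.
Refinanced payment = 228,765.14 × 0.0085833 / (1 − (1+0.0085833)^−84) = £3,833.33.
Monthly savings = £6,439.41 − £3,833.33 = £2,606.08.
Break-even = £6,000.00 / £2,606.08 = 2.30 → 3 months.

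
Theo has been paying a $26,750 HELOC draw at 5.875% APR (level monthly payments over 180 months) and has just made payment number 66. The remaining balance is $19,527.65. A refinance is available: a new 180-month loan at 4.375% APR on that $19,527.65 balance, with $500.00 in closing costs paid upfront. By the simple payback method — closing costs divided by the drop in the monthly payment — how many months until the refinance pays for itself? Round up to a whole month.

7 months

Current payment = 26,750 × 5.875%/12 / (1 − (1+0.0048958)^−180) = $223.93.
Refinanced payment = 19,527.65 × 0.0036458 / (1 − (1+0.0036458)^−180) = $148.14.
Monthly savings = $223.93 − $148.14 = $75.79.
Break-even = $500.00 / $75.79 = 6.60 → 7 months.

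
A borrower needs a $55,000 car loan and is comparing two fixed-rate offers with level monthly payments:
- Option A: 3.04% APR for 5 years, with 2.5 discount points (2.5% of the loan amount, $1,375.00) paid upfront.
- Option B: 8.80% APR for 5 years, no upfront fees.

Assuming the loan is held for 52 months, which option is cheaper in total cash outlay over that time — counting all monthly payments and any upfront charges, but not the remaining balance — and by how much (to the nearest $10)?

Option A: monthly rate = 3.04%/12 = 0.0025333; payment = 55,000 × 0.0025333 / (1 − (1+0.0025333)^−60) = $989.26.
Option B: at 8.80% the monthly rate is 0.0073333, so the payment is 55,000 × 0.0073333 / (1 − 1.0073333^−60) = $1,136.38.
Over 52 months: Option A costs 52 × $989.26 + $1,375.00 = $52,816.52; Option B costs 52 × $1,136.38 = $59,091.76.
Option A is cheaper by $59,091.76 − $52,816.52 = $6,275.24.

Option A by $6,280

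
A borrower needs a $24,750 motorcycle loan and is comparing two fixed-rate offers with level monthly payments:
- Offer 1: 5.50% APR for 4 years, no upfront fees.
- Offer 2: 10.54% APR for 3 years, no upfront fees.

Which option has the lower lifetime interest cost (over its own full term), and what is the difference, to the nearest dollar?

Offer 1 by $1,348

Offer 1: at 5.50% the monthly rate is 0.0045833, so the payment is 24,750 × 0.0045833 / (1 − 1.0045833^−48) = $575.60.
Total interest on Offer 1 = 48 × $575.60 − $24,750 = $2,878.80.
Offer 2: at 10.54% the monthly rate is 0.0087833, so the payment is 24,750 × 0.0087833 / (1 − 1.0087833^−36) = $804.90.
Total interest on Offer 2 = 36 × $804.90 − $24,750 = $4,226.40.
Offer 1 is lower by $1,347.60.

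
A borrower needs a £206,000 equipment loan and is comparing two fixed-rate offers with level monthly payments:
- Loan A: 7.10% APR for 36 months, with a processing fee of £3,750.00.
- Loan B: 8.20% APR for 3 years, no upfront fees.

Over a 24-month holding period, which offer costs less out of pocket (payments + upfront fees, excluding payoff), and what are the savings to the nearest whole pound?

Loan B by £1,249

Loan A: at 7.10% the monthly rate is 0.0059167, so the payment is 206,000 × 0.0059167 / (1 − 1.0059167^−36) = £6,370.10.
Loan B: monthly rate = 8.2%/12 = 0.0068333; payment = 206,000 × 0.0068333 / (1 − (1+0.0068333)^−36) = £6,474.31.
Over 24 months: Loan A costs 24 × £6,370.10 + £3,750.00 = £156,632.40; Loan B costs 24 × £6,474.31 = £155,383.44.
Loan B is cheaper by £156,632.40 − £155,383.44 = £1,248.96.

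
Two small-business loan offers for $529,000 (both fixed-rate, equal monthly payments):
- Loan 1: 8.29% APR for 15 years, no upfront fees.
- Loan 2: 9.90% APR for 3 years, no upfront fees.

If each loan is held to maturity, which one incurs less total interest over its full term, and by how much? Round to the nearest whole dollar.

Loan 1: at 8.29% the monthly rate is 0.0069083, so the payment is 529,000 × 0.0069083 / (1 − 1.0069083^−180) = $5,144.36.
Total interest on Loan 1 = 180 × $5,144.36 − $529,000 = $396,984.80.
Loan 2: monthly rate = 9.9%/12 = 0.0082500; payment = 529,000 × 0.0082500 / (1 − (1+0.0082500)^−36) = $17,044.52.
Total interest on Loan 2 = 36 × $17,044.52 − $529,000 = $84,602.72.
Loan 2 is lower by $312,382.08.

Loan 2 by $312,382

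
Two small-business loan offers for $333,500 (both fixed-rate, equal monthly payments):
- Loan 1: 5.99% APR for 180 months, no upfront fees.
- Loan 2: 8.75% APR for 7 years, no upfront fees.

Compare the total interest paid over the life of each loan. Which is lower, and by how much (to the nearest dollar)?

Loan 2 by $59,070

Loan 1: at 5.99% the monthly rate is 0.0049917, so the payment is 333,500 × 0.0049917 / (1 − 1.0049917^−180) = $2,812.46.
Total interest on Loan 1 = 180 × $2,812.46 − $333,500 = $172,742.80.
Loan 2: at 8.75% the monthly rate is 0.0072917, so the payment is 333,500 × 0.0072917 / (1 − 1.0072917^−84) = $5,323.49.
Total interest on Loan 2 = 84 × $5,323.49 − $333,500 = $113,673.16.
Loan 2 is lower by $59,069.64.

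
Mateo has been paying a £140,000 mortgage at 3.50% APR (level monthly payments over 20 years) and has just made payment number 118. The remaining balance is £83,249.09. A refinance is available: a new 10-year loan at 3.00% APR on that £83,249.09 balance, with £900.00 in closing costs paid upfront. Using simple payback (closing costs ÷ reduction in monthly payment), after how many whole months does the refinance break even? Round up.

Current payment = 140,000 × 3.5%/12 / (1 − (1+0.0029167)^−240) = £811.94.
Refinanced payment = 83,249.09 × 0.0025000 / (1 − (1+0.0025000)^−120) = £803.86.
Monthly savings = £811.94 − £803.86 = £8.08.
Break-even = £900.00 / £8.08 = 111.39 → 112 months.

112 months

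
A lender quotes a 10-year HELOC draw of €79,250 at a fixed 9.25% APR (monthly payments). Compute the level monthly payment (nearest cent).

Monthly rate = 9.25%/12 = 0.0077083; payment = 79,250 × 0.0077083 / (1 − (1+0.0077083)^−120) = €1,014.66.

€1,014.66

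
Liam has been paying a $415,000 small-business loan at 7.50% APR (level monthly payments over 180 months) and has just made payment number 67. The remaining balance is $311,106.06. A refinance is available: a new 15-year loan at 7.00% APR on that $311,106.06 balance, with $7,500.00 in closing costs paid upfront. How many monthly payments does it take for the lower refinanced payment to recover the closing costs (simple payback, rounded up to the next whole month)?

Current payment = 415,000 × 7.5%/12 / (1 − (1+0.0062500)^−180) = $3,847.10.
Refinanced payment = 311,106.06 × 0.0058333 / (1 − (1+0.0058333)^−180) = $2,796.31.
Monthly savings = $3,847.10 − $2,796.31 = $1,050.79.
Break-even = $7,500.00 / $1,050.79 = 7.14 → 8 months.

8 months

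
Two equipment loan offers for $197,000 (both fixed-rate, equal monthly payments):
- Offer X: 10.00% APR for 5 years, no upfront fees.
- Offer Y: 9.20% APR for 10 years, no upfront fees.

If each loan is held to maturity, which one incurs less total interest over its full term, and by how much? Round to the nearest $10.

Offer X: monthly rate = 10%/12 = 0.0083333; payment = 197,000 × 0.0083333 / (1 − (1+0.0083333)^−60) = $4,185.67.
Total interest on Offer X = 60 × $4,185.67 − $197,000 = $54,140.20.
Offer Y: monthly rate = 9.2%/12 = 0.0076667; payment = 197,000 × 0.0076667 / (1 − (1+0.0076667)^−120) = $2,516.89.
Total interest on Offer Y = 120 × $2,516.89 − $197,000 = $105,026.80.
Offer X is lower by $50,886.60.

Offer X by $50,890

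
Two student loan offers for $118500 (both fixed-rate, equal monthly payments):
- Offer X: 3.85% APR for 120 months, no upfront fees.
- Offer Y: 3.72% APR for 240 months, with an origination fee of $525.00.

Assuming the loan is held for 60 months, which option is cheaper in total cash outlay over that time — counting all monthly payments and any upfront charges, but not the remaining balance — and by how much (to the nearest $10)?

Offer Y by $28,910

Offer X: at 3.85% the monthly rate is 0.0032083, so the payment is 118,500 × 0.0032083 / (1 − 1.0032083^−120) = $1,191.33.
Offer Y: monthly rate = 3.72%/12 = 0.0031000; payment = 118,500 × 0.0031000 / (1 − (1+0.0031000)^−240) = $700.72.
Over 60 months: Offer X costs 60 × $1,191.33 = $71,479.80; Offer Y costs 60 × $700.72 + $525.00 = $42,568.20.
Offer Y is cheaper by $71,479.80 − $42,568.20 = $28,911.60.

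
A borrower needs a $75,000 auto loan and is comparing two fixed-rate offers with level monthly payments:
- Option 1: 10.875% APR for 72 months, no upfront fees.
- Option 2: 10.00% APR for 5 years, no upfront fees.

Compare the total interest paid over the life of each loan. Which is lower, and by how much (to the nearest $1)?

Option 1: at 10.875% the monthly rate is 0.0090625, so the payment is 75,000 × 0.0090625 / (1 − 1.0090625^−72) = $1,422.76.
Total interest on Option 1 = 72 × $1,422.76 − $75,000 = $27,438.72.
Option 2: at 10.00% the monthly rate is 0.0083333, so the payment is 75,000 × 0.0083333 / (1 − 1.0083333^−60) = $1,593.53.
Total interest on Option 2 = 60 × $1,593.53 − $75,000 = $20,611.80.
Option 2 is lower by $6,826.92.

Option 2 by $6,827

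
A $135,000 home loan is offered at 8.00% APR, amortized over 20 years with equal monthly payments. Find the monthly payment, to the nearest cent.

At 8.00% the monthly rate is 0.0066667, so the payment is 135,000 × 0.0066667 / (1 − 1.0066667^−240) = $1,129.19.

$1,129.19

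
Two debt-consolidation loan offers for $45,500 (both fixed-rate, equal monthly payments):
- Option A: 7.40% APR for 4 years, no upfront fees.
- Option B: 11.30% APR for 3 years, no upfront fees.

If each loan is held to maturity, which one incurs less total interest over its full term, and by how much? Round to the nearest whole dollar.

Option A: at 7.40% the monthly rate is 0.0061667, so the payment is 45,500 × 0.0061667 / (1 − 1.0061667^−48) = $1,098.02.
Total interest on Option A = 48 × $1,098.02 − $45,500 = $7,204.96.
Option B: at 11.30% the monthly rate is 0.0094167, so the payment is 45,500 × 0.0094167 / (1 − 1.0094167^−36) = $1,496.08.
Total interest on Option B = 36 × $1,496.08 − $45,500 = $8,358.88.
Option A is lower by $1,153.92.

Option A by $1,154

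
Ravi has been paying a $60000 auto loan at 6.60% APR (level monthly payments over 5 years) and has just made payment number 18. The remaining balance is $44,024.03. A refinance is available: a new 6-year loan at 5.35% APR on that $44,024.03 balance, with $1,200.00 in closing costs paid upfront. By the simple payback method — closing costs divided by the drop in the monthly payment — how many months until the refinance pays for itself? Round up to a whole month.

3 months

Current payment = 60,000 × 6.6%/12 / (1 − (1+0.0055000)^−60) = $1,176.78.
Refinanced payment = 44,024.03 × 0.0044583 / (1 − (1+0.0044583)^−72) = $716.17.
Monthly savings = $1,176.78 − $716.17 = $460.61.
Break-even = $1,200.00 / $460.61 = 2.61 → 3 months.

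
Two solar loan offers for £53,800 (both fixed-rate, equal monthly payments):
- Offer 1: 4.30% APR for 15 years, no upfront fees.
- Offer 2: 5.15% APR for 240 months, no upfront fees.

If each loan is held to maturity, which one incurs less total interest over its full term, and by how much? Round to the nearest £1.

Offer 1 by £13,191

Offer 1: monthly rate = 4.3%/12 = 0.0035833; payment = 53,800 × 0.0035833 / (1 − (1+0.0035833)^−180) = £406.09.
Total interest on Offer 1 = 180 × £406.09 − £53,800 = £19,296.20.
Offer 2: monthly rate = 5.15%/12 = 0.0042917; payment = 53,800 × 0.0042917 / (1 − (1+0.0042917)^−240) = £359.53.
Total interest on Offer 2 = 240 × £359.53 − £53,800 = £32,487.20.
Offer 1 is lower by £13,191.00.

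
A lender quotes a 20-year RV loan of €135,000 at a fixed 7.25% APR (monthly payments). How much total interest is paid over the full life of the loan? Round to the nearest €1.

At 7.25% the monthly rate is 0.0060417, so the payment is 135,000 × 0.0060417 / (1 − 1.0060417^−240) = €1,067.01.
Total paid = 240 × €1,067.01 = €256,082.40; interest = €256,082.40 − €135,000 = €121,082.40.

€121,082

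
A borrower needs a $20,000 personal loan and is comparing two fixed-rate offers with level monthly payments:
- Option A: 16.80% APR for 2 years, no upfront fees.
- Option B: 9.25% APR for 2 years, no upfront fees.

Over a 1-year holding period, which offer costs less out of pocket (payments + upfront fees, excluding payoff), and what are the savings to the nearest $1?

Option B by $851

Option A: monthly rate = 16.8%/12 = 0.0140000; payment = 20,000 × 0.0140000 / (1 − (1+0.0140000)^−24) = $986.92.
Option B: monthly rate = 9.25%/12 = 0.0077083; payment = 20,000 × 0.0077083 / (1 − (1+0.0077083)^−24) = $915.99.
Over 12 months: Option A costs 12 × $986.92 = $11,843.04; Option B costs 12 × $915.99 = $10,991.88.
Option B is cheaper by $11,843.04 − $10,991.88 = $851.16.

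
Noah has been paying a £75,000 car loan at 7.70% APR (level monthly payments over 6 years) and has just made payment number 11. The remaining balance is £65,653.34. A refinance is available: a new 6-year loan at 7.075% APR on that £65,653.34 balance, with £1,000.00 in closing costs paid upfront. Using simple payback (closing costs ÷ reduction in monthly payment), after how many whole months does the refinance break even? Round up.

Current payment = 75,000 × 7.7%/12 / (1 − (1+0.0064167)^−72) = £1,304.03.
Refinanced payment = 65,653.34 × 0.0058958 / (1 − (1+0.0058958)^−72) = £1,121.69.
Monthly savings = £1,304.03 − £1,121.69 = £182.34.
Break-even = £1,000.00 / £182.34 = 5.48 → 6 months.

6 months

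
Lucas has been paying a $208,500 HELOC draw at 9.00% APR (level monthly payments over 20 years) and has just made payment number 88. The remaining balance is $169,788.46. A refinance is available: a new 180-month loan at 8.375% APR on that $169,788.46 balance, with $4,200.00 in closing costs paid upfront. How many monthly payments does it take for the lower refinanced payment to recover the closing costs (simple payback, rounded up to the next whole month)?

20 months

Current payment = 208,500 × 9%/12 / (1 − (1+0.0075000)^−240) = $1,875.93.
Refinanced payment = 169,788.46 × 0.0069792 / (1 − (1+0.0069792)^−180) = $1,659.56.
Monthly savings = $1,875.93 − $1,659.56 = $216.37.
Break-even = $4,200.00 / $216.37 = 19.41 → 20 months.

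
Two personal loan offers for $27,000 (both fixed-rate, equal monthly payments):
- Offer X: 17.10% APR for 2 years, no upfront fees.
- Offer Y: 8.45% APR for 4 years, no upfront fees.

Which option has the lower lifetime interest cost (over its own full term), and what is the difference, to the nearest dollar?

Offer X: monthly rate = 17.1%/12 = 0.0142500; payment = 27,000 × 0.0142500 / (1 − (1+0.0142500)^−24) = $1,336.24.
Total interest on Offer X = 24 × $1,336.24 − $27,000 = $5,069.76.
Offer Y: at 8.45% the monthly rate is 0.0070417, so the payment is 27,000 × 0.0070417 / (1 − 1.0070417^−48) = $664.87.
Total interest on Offer Y = 48 × $664.87 − $27,000 = $4,913.76.
Offer Y is lower by $156.00.

Offer Y by $156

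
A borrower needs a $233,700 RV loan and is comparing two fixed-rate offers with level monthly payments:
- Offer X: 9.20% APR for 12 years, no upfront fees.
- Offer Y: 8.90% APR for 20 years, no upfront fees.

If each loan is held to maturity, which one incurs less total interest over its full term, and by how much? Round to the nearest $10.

Offer X by $114,260

Offer X: monthly rate = 9.2%/12 = 0.0076667; payment = 233,700 × 0.0076667 / (1 − (1+0.0076667)^−144) = $2,685.97.
Total interest on Offer X = 144 × $2,685.97 − $233,700 = $153,079.68.
Offer Y: monthly rate = 8.9%/12 = 0.0074167; payment = 233,700 × 0.0074167 / (1 − (1+0.0074167)^−240) = $2,087.65.
Total interest on Offer Y = 240 × $2,087.65 − $233,700 = $267,336.00.
Offer X is lower by $114,256.32.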